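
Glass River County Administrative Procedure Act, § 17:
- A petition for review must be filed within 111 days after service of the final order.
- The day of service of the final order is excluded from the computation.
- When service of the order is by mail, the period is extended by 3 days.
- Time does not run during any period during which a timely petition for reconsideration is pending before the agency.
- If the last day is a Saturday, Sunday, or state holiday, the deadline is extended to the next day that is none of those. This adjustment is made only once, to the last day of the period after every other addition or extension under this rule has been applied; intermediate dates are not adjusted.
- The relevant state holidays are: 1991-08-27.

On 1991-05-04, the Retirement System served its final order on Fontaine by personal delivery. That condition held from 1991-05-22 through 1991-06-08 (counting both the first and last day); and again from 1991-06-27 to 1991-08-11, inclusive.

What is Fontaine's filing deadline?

111 days after 1991-05-04 is August 23, 1991.
Service was not by mail, so no mail extension applies.
From May 22, 1991 through June 8, 1991 inclusive is 18 days; tolling adds 18 days: August 23, 1991 + 18 days = September 10, 1991.
From June 27, 1991 through August 11, 1991 inclusive is 46 days; tolling adds 46 days: September 10, 1991 + 46 days = October 26, 1991.
October 26, 1991 is Saturday; October 27, 1991 is Sunday. The next qualifying day is October 28, 1991.

October 28, 1991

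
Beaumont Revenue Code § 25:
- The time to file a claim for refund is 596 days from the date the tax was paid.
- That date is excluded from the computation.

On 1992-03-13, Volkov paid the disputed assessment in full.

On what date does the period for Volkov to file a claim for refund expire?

October 30, 1993

596 days after 1992-03-13 is October 30, 1993.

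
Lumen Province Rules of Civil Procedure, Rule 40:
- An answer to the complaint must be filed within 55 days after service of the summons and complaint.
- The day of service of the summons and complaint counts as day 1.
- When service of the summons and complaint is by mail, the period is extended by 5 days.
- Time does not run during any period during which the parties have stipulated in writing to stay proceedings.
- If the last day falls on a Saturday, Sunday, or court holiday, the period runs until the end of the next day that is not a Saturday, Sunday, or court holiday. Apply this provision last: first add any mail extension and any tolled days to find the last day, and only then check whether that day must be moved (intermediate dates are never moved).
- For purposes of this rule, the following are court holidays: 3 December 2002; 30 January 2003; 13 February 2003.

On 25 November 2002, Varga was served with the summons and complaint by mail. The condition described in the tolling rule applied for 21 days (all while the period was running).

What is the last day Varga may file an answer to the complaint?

February 14, 2003

Counting 25 November 2002 as day 1, day 55 is January 18, 2003.
Service was by mail, adding 5 days: January 18, 2003 + 5 days = January 23, 2003.
Tolling adds 21 days: January 23, 2003 + 21 days = February 13, 2003.
February 13, 2003 is a listed holiday. The next qualifying day is February 14, 2003.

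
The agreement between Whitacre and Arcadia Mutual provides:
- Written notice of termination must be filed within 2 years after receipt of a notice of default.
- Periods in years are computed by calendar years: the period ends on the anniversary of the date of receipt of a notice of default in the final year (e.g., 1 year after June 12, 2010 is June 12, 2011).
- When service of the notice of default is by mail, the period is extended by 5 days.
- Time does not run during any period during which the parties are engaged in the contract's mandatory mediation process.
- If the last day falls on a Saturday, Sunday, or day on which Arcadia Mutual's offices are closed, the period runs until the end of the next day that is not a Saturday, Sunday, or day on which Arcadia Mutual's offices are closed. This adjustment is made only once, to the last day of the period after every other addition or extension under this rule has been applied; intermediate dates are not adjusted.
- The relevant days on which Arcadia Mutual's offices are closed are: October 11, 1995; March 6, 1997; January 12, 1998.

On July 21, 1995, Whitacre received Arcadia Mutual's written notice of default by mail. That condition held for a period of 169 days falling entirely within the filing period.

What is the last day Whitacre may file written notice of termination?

January 13, 1998

2 years after July 21, 1995 is July 21, 1997.
Service was by mail, adding 5 days: July 21, 1997 + 5 days = July 26, 1997.
Tolling adds 169 days: July 26, 1997 + 169 days = January 11, 1998.
January 11, 1998 is Sunday; January 12, 1998 is a listed holiday. The next qualifying day is January 13, 1998.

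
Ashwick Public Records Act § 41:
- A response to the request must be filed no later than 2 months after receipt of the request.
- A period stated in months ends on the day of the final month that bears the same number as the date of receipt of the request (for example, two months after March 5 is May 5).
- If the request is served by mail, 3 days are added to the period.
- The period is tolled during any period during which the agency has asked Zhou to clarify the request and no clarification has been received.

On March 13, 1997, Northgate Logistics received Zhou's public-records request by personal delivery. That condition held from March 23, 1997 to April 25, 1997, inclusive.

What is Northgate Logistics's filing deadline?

June 16, 1997

2 months after March 13, 1997 is May 13, 1997.
Service was not by mail, so no mail extension applies.
From March 23, 1997 through April 25, 1997 inclusive is 34 days; tolling adds 34 days: May 13, 1997 + 34 days = June 16, 1997.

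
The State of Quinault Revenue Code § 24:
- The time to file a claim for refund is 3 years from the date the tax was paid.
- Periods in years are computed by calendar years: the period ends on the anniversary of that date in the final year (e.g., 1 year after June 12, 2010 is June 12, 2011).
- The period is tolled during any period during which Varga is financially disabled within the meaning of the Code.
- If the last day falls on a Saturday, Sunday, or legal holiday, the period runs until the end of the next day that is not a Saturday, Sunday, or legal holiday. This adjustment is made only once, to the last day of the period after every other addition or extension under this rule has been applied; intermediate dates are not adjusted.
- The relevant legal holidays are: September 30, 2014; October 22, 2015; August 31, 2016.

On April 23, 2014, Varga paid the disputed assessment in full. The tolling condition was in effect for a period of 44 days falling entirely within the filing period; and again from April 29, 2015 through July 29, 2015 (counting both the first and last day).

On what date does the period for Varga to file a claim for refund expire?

September 6, 2017

3 years after April 23, 2014 is April 23, 2017.
Tolling adds 44 days: April 23, 2017 + 44 days = June 6, 2017.
From April 29, 2015 through July 29, 2015 inclusive is 92 days; tolling adds 92 days: June 6, 2017 + 92 days = September 6, 2017.
September 6, 2017 is a Wednesday and not a legal holiday, so no extension applies.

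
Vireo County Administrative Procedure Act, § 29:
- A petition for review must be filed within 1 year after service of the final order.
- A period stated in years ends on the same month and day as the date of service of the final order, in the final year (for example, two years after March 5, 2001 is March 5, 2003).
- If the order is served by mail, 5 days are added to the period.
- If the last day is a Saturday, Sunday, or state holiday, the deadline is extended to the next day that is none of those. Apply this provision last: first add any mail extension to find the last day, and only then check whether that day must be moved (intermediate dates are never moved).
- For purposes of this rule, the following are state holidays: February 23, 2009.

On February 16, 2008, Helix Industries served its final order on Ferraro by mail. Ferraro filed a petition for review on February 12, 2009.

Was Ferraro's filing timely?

1 year after February 16, 2008 is February 16, 2009.
Service was by mail, adding 5 days: February 16, 2009 + 5 days = February 21, 2009.
February 21, 2009 is Saturday; February 22, 2009 is Sunday; February 23, 2009 is a listed holiday. The next qualifying day is February 24, 2009.
The deadline is February 24, 2009; the filing on February 12, 2009 is on or before that date.

Yes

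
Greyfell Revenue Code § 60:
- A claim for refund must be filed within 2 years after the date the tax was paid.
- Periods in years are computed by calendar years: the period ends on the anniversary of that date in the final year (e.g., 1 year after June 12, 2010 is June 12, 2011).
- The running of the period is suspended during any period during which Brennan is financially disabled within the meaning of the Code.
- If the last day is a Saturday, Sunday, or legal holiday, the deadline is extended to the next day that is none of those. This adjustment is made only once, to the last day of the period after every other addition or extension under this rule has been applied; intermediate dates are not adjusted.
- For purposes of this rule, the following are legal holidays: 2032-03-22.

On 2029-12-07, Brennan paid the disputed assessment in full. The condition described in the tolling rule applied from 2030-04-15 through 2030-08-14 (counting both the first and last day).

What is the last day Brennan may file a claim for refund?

April 7, 2032

2 years after 2029-12-07 is December 7, 2031.
From April 15, 2030 through August 14, 2030 inclusive is 122 days; tolling adds 122 days: December 7, 2031 + 122 days = April 7, 2032.
April 7, 2032 is a Wednesday and not a legal holiday, so no extension applies.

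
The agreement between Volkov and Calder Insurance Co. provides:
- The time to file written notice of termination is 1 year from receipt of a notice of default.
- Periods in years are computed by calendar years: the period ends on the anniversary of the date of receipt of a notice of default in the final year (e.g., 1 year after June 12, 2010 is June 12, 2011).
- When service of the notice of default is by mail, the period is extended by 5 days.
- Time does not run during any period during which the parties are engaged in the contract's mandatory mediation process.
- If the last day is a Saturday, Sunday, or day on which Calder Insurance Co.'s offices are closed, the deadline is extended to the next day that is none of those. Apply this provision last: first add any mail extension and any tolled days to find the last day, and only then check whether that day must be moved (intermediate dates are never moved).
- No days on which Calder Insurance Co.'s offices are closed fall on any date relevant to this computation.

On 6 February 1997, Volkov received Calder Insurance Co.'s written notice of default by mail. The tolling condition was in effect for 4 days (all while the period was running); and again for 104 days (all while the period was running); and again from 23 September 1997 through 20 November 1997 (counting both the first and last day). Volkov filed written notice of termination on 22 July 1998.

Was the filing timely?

Yes

1 year after 6 February 1997 is February 6, 1998.
Service was by mail, adding 5 days: February 6, 1998 + 5 days = February 11, 1998.
Tolling adds 4 days: February 11, 1998 + 4 days = February 15, 1998.
Tolling adds 104 days: February 15, 1998 + 104 days = May 30, 1998.
From September 23, 1997 through November 20, 1997 inclusive is 59 days; tolling adds 59 days: May 30, 1998 + 59 days = July 28, 1998.
July 28, 1998 is a Tuesday and not a day on which Calder Insurance Co.'s offices are closed, so no extension applies.
The deadline is July 28, 1998; the filing on July 22, 1998 is on or before that date.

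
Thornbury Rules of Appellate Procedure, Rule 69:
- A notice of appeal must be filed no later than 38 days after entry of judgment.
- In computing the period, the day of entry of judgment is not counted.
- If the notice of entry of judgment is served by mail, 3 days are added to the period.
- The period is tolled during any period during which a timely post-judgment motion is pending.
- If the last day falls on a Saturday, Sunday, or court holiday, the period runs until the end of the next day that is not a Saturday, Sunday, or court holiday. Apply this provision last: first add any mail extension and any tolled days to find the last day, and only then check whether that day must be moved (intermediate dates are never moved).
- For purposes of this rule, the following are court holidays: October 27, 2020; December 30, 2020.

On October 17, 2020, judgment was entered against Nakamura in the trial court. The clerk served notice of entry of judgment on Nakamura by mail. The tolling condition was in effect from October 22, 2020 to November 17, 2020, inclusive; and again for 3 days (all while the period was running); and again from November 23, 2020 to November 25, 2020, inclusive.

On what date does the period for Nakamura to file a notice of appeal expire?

December 31, 2020

38 days after October 17, 2020 is November 24, 2020.
Service was by mail, adding 3 days: November 24, 2020 + 3 days = November 27, 2020.
From October 22, 2020 through November 17, 2020 inclusive is 27 days; tolling adds 27 days: November 27, 2020 + 27 days = December 24, 2020.
Tolling adds 3 days: December 24, 2020 + 3 days = December 27, 2020.
From November 23, 2020 through November 25, 2020 inclusive is 3 days; tolling adds 3 days: December 27, 2020 + 3 days = December 30, 2020.
December 30, 2020 is a listed holiday. The next qualifying day is December 31, 2020.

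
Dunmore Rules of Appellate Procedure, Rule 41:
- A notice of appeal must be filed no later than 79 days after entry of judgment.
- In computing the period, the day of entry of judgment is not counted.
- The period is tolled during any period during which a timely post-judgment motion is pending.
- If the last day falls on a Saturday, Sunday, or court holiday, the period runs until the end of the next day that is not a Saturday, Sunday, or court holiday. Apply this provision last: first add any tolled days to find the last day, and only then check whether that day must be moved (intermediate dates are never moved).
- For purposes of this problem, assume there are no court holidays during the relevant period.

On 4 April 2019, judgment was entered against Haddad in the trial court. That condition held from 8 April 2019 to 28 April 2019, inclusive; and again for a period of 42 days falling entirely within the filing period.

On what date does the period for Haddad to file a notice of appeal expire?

79 days after 4 April 2019 is June 22, 2019.
From April 8, 2019 through April 28, 2019 inclusive is 21 days; tolling adds 21 days: June 22, 2019 + 21 days = July 13, 2019.
Tolling adds 42 days: July 13, 2019 + 42 days = August 24, 2019.
August 24, 2019 is Saturday; August 25, 2019 is Sunday. The next qualifying day is August 26, 2019.

August 26, 2019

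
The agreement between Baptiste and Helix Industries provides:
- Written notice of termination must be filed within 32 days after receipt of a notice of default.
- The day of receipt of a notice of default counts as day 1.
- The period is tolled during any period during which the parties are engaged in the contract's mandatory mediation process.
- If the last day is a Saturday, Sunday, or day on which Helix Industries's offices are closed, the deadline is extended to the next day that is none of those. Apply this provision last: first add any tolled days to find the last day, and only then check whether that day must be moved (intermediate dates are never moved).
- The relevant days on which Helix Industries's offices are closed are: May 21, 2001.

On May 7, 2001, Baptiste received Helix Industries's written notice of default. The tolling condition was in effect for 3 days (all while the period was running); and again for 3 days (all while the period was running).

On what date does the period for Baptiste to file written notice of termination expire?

June 13, 2001

Counting May 7, 2001 as day 1, day 32 is June 7, 2001.
Tolling adds 3 days: June 7, 2001 + 3 days = June 10, 2001.
Tolling adds 3 days: June 10, 2001 + 3 days = June 13, 2001.
June 13, 2001 is a Wednesday and not a day on which Helix Industries's offices are closed, so no extension applies.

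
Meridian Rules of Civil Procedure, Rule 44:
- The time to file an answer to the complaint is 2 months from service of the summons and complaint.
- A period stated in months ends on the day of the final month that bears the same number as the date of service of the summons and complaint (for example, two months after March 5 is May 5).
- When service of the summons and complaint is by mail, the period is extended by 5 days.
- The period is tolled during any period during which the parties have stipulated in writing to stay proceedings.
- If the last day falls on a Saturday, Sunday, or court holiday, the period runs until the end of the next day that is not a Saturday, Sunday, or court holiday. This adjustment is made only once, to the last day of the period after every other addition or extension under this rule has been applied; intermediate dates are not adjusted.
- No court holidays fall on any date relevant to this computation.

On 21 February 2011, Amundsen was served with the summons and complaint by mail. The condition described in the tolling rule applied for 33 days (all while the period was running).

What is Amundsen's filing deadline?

May 30, 2011

2 months after 21 February 2011 is April 21, 2011.
Service was by mail, adding 5 days: April 21, 2011 + 5 days = April 26, 2011.
Tolling adds 33 days: April 26, 2011 + 33 days = May 29, 2011.
May 29, 2011 is Sunday. The next qualifying day is May 30, 2011.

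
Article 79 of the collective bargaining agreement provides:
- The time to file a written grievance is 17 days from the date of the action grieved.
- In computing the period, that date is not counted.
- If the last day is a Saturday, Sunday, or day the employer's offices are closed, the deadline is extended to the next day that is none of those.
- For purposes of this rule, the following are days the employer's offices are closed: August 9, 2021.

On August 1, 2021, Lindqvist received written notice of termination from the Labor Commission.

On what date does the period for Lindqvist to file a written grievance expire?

August 18, 2021

17 days after August 1, 2021 is August 18, 2021.
August 18, 2021 is a Wednesday and not a day the employer's offices are closed, so no extension applies.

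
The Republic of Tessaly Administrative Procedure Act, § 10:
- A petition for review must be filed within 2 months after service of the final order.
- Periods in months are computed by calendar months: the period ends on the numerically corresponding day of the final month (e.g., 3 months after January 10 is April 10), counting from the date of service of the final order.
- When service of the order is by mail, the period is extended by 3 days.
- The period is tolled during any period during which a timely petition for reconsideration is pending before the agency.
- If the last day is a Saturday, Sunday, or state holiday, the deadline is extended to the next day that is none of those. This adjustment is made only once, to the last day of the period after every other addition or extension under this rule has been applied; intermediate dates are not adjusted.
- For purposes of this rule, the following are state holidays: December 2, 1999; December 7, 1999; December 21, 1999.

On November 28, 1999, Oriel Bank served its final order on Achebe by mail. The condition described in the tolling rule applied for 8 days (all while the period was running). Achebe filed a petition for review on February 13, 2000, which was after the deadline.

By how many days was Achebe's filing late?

2 months after November 28, 1999 is January 28, 2000.
Service was by mail, adding 3 days: January 28, 2000 + 3 days = January 31, 2000.
Tolling adds 8 days: January 31, 2000 + 8 days = February 8, 2000.
February 8, 2000 is a Tuesday and not a state holiday, so no extension applies.
The deadline is February 8, 2000; from February 8, 2000 to February 13, 2000 is 5 days.

5 days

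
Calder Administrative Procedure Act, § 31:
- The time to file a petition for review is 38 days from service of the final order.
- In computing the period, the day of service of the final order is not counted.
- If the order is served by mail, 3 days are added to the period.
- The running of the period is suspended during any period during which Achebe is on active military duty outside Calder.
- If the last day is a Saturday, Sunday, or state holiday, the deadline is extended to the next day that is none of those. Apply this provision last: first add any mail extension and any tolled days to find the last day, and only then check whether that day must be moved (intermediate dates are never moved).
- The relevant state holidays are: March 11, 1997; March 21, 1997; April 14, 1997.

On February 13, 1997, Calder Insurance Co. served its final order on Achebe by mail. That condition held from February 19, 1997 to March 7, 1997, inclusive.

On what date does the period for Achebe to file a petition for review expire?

38 days after February 13, 1997 is March 23, 1997.
Service was by mail, adding 3 days: March 23, 1997 + 3 days = March 26, 1997.
From February 19, 1997 through March 7, 1997 inclusive is 17 days; tolling adds 17 days: March 26, 1997 + 17 days = April 12, 1997.
April 12, 1997 is Saturday; April 13, 1997 is Sunday; April 14, 1997 is a listed holiday. The next qualifying day is April 15, 1997.

April 15, 1997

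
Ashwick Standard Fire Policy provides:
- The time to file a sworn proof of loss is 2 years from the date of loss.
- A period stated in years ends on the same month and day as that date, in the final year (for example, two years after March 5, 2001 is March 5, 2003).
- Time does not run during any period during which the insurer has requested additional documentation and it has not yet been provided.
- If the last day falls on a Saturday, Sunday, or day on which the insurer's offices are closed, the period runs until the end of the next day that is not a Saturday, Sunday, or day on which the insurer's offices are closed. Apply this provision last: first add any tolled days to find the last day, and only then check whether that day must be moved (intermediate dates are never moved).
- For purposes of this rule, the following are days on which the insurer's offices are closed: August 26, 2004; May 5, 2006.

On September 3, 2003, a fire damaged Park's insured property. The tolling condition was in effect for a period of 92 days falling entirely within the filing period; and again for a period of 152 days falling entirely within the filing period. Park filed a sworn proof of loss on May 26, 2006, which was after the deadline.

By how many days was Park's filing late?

18 days

2 years after September 3, 2003 is September 3, 2005.
Tolling adds 92 days: September 3, 2005 + 92 days = December 4, 2005.
Tolling adds 152 days: December 4, 2005 + 152 days = May 5, 2006.
May 5, 2006 is a listed holiday; May 6, 2006 is Saturday; May 7, 2006 is Sunday. The next qualifying day is May 8, 2006.
The deadline is May 8, 2006; from May 8, 2006 to May 26, 2006 is 18 days.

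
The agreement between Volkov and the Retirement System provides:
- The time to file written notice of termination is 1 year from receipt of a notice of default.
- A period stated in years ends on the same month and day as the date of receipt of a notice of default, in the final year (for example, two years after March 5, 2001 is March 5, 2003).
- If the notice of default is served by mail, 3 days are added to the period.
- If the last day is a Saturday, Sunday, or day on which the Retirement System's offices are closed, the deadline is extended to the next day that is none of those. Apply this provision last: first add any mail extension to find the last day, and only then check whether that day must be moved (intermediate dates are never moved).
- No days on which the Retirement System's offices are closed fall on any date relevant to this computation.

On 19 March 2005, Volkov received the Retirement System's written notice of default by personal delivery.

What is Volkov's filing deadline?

March 20, 2006

1 year after 19 March 2005 is March 19, 2006.
Service was not by mail, so no mail extension applies.
March 19, 2006 is Sunday. The next qualifying day is March 20, 2006.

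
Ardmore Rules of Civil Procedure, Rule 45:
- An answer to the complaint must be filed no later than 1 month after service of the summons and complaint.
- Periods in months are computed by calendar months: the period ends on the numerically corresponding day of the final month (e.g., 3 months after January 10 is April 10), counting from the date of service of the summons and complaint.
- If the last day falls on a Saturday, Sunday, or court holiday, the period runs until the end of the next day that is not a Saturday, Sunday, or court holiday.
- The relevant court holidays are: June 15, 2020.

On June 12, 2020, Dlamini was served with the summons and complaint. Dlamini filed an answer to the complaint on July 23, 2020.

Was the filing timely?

1 month after June 12, 2020 is July 12, 2020.
July 12, 2020 is Sunday. The next qualifying day is July 13, 2020.
The deadline is July 13, 2020; the filing on July 23, 2020 is after that date.

No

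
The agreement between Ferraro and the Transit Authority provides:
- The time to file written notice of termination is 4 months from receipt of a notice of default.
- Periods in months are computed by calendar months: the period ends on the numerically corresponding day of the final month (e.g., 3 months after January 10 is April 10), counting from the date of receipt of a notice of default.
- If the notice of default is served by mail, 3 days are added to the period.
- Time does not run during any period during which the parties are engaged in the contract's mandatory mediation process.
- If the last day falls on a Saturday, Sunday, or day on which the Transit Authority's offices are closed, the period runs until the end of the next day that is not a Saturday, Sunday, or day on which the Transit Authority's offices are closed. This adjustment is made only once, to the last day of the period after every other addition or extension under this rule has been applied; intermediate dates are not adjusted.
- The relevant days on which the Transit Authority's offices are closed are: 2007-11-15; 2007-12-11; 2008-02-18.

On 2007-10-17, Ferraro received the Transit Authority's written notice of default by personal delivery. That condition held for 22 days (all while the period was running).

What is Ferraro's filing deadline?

4 months after 2007-10-17 is February 17, 2008.
Service was not by mail, so no mail extension applies.
Tolling adds 22 days: February 17, 2008 + 22 days = March 10, 2008.
March 10, 2008 is a Monday and not a day on which the Transit Authority's offices are closed, so no extension applies.

March 10, 2008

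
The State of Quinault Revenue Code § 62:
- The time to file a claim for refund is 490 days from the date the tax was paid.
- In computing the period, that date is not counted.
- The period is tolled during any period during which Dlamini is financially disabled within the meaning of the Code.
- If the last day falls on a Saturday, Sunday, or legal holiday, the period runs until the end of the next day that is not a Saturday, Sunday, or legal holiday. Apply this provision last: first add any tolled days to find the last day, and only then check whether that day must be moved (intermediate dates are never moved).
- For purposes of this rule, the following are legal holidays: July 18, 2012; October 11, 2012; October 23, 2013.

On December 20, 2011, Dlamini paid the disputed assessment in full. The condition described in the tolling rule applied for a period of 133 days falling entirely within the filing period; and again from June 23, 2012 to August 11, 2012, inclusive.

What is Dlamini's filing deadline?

490 days after December 20, 2011 is April 23, 2013.
Tolling adds 133 days: April 23, 2013 + 133 days = September 3, 2013.
From June 23, 2012 through August 11, 2012 inclusive is 50 days; tolling adds 50 days: September 3, 2013 + 50 days = October 23, 2013.
October 23, 2013 is a listed holiday. The next qualifying day is October 24, 2013.

October 24, 2013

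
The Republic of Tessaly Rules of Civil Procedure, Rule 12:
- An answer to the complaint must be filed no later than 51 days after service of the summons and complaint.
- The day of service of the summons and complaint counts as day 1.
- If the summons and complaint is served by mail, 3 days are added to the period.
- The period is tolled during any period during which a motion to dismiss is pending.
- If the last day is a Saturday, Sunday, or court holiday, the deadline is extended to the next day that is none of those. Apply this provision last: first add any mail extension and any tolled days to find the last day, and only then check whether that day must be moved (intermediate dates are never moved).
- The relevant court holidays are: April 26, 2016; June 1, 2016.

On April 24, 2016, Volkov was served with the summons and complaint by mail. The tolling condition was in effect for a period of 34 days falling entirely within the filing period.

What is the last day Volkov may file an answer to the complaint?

July 20, 2016

Counting April 24, 2016 as day 1, day 51 is June 13, 2016.
Service was by mail, adding 3 days: June 13, 2016 + 3 days = June 16, 2016.
Tolling adds 34 days: June 16, 2016 + 34 days = July 20, 2016.
July 20, 2016 is a Wednesday and not a court holiday, so no extension applies.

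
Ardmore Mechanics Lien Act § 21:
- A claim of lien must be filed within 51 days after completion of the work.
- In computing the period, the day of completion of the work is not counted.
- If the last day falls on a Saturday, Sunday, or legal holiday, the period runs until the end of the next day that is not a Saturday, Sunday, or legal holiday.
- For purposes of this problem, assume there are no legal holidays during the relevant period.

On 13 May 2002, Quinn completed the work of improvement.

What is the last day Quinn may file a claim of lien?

51 days after 13 May 2002 is July 3, 2002.
July 3, 2002 is a Wednesday and not a legal holiday, so no extension applies.

July 3, 2002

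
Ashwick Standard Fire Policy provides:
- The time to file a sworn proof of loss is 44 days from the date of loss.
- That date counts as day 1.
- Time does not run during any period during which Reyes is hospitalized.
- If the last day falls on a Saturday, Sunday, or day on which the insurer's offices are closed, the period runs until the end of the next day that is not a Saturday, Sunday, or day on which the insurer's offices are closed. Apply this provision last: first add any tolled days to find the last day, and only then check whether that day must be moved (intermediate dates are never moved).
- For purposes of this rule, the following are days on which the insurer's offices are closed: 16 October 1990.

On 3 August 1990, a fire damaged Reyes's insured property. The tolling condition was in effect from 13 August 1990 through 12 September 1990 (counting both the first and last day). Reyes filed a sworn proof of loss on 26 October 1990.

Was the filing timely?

Counting 3 August 1990 as day 1, day 44 is September 15, 1990.
From August 13, 1990 through September 12, 1990 inclusive is 31 days; tolling adds 31 days: September 15, 1990 + 31 days = October 16, 1990.
October 16, 1990 is a listed holiday. The next qualifying day is October 17, 1990.
The deadline is October 17, 1990; the filing on October 26, 1990 is after that date.

No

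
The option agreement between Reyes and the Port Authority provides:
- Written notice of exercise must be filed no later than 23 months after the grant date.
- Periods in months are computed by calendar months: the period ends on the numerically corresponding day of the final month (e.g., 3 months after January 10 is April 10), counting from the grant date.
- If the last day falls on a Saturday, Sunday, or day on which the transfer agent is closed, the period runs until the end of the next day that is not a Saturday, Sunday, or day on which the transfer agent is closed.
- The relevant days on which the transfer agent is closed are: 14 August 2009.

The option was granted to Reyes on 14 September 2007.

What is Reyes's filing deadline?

23 months after 14 September 2007 is August 14, 2009.
August 14, 2009 is a listed holiday; August 15, 2009 is Saturday; August 16, 2009 is Sunday. The next qualifying day is August 17, 2009.

August 17, 2009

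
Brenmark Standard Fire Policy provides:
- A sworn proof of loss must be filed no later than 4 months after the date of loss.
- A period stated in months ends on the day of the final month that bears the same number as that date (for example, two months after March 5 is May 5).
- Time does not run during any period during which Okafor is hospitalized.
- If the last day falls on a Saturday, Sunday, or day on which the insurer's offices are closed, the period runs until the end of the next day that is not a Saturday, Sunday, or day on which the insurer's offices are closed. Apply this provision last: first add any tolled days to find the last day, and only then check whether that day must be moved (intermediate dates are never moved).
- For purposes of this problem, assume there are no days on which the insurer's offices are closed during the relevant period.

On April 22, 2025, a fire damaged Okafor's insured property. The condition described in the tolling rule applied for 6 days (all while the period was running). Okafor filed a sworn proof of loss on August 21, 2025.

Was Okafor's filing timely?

Yes

4 months after April 22, 2025 is August 22, 2025.
Tolling adds 6 days: August 22, 2025 + 6 days = August 28, 2025.
August 28, 2025 is a Thursday and not a day on which the insurer's offices are closed, so no extension applies.
The deadline is August 28, 2025; the filing on August 21, 2025 is on or before that date.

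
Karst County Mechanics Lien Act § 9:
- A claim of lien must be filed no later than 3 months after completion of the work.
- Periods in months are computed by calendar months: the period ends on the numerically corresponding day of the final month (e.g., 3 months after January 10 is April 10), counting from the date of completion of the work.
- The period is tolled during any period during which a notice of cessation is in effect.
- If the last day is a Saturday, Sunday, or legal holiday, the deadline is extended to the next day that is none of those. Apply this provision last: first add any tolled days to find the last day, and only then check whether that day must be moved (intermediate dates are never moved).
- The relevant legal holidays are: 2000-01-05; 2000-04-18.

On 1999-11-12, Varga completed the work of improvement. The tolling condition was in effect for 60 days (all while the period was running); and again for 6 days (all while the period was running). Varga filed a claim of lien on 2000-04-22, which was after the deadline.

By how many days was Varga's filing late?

3 days

3 months after 1999-11-12 is February 12, 2000.
Tolling adds 60 days: February 12, 2000 + 60 days = April 12, 2000.
Tolling adds 6 days: April 12, 2000 + 6 days = April 18, 2000.
April 18, 2000 is a listed holiday. The next qualifying day is April 19, 2000.
The deadline is April 19, 2000; from April 19, 2000 to April 22, 2000 is 3 days.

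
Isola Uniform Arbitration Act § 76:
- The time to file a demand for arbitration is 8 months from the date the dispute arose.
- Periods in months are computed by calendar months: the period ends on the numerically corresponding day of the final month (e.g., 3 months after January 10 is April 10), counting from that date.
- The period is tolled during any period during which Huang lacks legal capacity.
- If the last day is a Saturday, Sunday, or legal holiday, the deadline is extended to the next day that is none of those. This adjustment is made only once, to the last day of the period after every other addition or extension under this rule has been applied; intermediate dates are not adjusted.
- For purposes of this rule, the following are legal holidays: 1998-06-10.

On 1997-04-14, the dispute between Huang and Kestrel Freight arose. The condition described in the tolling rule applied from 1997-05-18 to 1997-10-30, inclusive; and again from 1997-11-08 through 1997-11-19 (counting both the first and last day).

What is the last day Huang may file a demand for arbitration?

8 months after 1997-04-14 is December 14, 1997.
From May 18, 1997 through October 30, 1997 inclusive is 166 days; tolling adds 166 days: December 14, 1997 + 166 days = May 29, 1998.
From November 8, 1997 through November 19, 1997 inclusive is 12 days; tolling adds 12 days: May 29, 1998 + 12 days = June 10, 1998.
June 10, 1998 is a listed holiday. The next qualifying day is June 11, 1998.

June 11, 1998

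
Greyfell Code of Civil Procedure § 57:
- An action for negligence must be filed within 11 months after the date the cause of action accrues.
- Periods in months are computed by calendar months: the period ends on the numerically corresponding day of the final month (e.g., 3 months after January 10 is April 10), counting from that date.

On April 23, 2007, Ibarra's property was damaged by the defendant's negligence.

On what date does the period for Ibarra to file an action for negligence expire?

11 months after April 23, 2007 is March 23, 2008.

March 23, 2008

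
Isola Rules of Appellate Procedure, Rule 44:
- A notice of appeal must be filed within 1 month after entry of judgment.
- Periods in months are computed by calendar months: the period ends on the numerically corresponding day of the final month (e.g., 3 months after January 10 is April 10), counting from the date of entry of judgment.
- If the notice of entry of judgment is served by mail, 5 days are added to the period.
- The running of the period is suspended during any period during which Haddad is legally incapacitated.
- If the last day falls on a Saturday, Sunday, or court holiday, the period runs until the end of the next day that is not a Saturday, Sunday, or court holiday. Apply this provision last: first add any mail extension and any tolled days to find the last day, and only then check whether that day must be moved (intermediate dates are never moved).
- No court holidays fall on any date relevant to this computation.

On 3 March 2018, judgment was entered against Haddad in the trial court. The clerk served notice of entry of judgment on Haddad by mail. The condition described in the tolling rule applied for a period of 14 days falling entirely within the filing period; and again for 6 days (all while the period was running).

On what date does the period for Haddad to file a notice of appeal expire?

1 month after 3 March 2018 is April 3, 2018.
Service was by mail, adding 5 days: April 3, 2018 + 5 days = April 8, 2018.
Tolling adds 14 days: April 8, 2018 + 14 days = April 22, 2018.
Tolling adds 6 days: April 22, 2018 + 6 days = April 28, 2018.
April 28, 2018 is Saturday; April 29, 2018 is Sunday. The next qualifying day is April 30, 2018.

April 30, 2018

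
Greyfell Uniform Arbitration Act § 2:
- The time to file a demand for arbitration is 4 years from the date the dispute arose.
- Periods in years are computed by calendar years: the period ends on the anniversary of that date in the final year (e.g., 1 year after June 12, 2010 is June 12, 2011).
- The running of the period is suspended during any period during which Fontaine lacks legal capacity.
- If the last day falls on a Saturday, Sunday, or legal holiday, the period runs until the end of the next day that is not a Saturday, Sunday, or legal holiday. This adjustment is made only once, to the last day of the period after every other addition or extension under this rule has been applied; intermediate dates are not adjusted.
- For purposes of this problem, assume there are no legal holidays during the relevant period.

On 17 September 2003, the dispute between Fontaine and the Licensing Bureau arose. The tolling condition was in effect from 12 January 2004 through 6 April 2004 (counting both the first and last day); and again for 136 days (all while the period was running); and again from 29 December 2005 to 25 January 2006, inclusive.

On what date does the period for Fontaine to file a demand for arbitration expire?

May 26, 2008

4 years after 17 September 2003 is September 17, 2007.
From January 12, 2004 through April 6, 2004 inclusive is 86 days; tolling adds 86 days: September 17, 2007 + 86 days = December 12, 2007.
Tolling adds 136 days: December 12, 2007 + 136 days = April 26, 2008.
From December 29, 2005 through January 25, 2006 inclusive is 28 days; tolling adds 28 days: April 26, 2008 + 28 days = May 24, 2008.
May 24, 2008 is Saturday; May 25, 2008 is Sunday. The next qualifying day is May 26, 2008.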